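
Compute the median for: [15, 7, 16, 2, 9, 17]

12

Step 1: Sort the data in ascending order: [2, 7, 9, 15, 16, 17]
Step 2: The number of values is n = 6.
Step 3: Since n is even, the median is the average of positions 3 and 4:
  Median = (9 + 15) / 2 = 12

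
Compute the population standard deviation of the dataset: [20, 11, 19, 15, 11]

3.8158

Step 1: Compute the mean: 15.2
Step 2: Sum of squared deviations from the mean: 72.8
Step 3: Population variance = 72.8 / 5 = 14.56
Step 4: Standard deviation = sqrt(14.56) = 3.8158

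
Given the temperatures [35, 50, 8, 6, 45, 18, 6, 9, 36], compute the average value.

23.6667

Step 1: Sum all values: 35 + 50 + 8 + 6 + 45 + 18 + 6 + 9 + 36 = 213
Step 2: Count the number of values: n = 9
Step 3: Mean = sum / n = 213 / 9 = 23.6667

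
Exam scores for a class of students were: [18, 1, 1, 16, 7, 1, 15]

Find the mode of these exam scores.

1

Step 1: Count the frequency of each value:
  1: appears 3 time(s)
  7: appears 1 time(s)
  15: appears 1 time(s)
  16: appears 1 time(s)
  18: appears 1 time(s)
Step 2: The value 1 appears most frequently (3 times).
Step 3: Mode = 1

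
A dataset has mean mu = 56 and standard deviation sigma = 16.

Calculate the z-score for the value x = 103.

2.9375

Step 1: Recall the z-score formula: z = (x - mu) / sigma
Step 2: Substitute values: z = (103 - 56) / 16
Step 3: z = 47 / 16 = 2.9375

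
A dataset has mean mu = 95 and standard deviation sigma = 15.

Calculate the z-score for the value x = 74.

-1.4

Step 1: Recall the z-score formula: z = (x - mu) / sigma
Step 2: Substitute values: z = (74 - 95) / 15
Step 3: z = -21 / 15 = -1.4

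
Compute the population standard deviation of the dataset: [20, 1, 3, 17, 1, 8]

7.6085

Step 1: Compute the mean: 8.3333
Step 2: Sum of squared deviations from the mean: 347.3333
Step 3: Population variance = 347.3333 / 6 = 57.8889
Step 4: Standard deviation = sqrt(57.8889) = 7.6085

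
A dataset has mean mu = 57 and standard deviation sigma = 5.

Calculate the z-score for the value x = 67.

2

Step 1: Recall the z-score formula: z = (x - mu) / sigma
Step 2: Substitute values: z = (67 - 57) / 5
Step 3: z = 10 / 5 = 2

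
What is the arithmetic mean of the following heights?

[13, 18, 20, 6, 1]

11.6

Step 1: Sum all values: 13 + 18 + 20 + 6 + 1 = 58
Step 2: Count the number of values: n = 5
Step 3: Mean = sum / n = 58 / 5 = 11.6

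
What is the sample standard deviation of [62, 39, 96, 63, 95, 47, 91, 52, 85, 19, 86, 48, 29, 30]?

26.5384

Step 1: Compute the mean: 60.1429
Step 2: Sum of squared deviations from the mean: 9155.7143
Step 3: Sample variance = 9155.7143 / 13 = 704.2857
Step 4: Standard deviation = sqrt(704.2857) = 26.5384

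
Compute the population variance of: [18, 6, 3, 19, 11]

40.24

Step 1: Compute the mean: (18 + 6 + 3 + 19 + 11) / 5 = 11.4
Step 2: Compute squared deviations from the mean:
  (18 - 11.4)^2 = 43.56
  (6 - 11.4)^2 = 29.16
  (3 - 11.4)^2 = 70.56
  (19 - 11.4)^2 = 57.76
  (11 - 11.4)^2 = 0.16
Step 3: Sum of squared deviations = 201.2
Step 4: Population variance = 201.2 / 5 = 40.24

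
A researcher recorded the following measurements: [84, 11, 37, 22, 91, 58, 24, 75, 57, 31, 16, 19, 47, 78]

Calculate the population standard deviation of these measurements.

26.481

Step 1: Compute the mean: 46.4286
Step 2: Sum of squared deviations from the mean: 9817.4286
Step 3: Population variance = 9817.4286 / 14 = 701.2449
Step 4: Standard deviation = sqrt(701.2449) = 26.481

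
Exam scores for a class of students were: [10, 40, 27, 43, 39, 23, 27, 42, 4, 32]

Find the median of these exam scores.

29.5

Step 1: Sort the data in ascending order: [4, 10, 23, 27, 27, 32, 39, 40, 42, 43]
Step 2: The number of values is n = 10.
Step 3: Since n is even, the median is the average of positions 5 and 6:
  Median = (27 + 32) / 2 = 29.5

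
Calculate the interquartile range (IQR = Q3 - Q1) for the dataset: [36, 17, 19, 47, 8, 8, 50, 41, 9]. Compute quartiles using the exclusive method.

35.5

Step 1: Sort the data: [8, 8, 9, 17, 19, 36, 41, 47, 50]
Step 2: n = 9
Step 3: Using the exclusive quartile method:
  Q1 = 8.5
  Q2 (median) = 19
  Q3 = 44
  IQR = Q3 - Q1 = 44 - 8.5 = 35.5
Step 4: IQR = 35.5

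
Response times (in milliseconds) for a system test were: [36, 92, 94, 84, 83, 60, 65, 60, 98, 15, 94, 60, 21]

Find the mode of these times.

60

Step 1: Count the frequency of each value:
  15: appears 1 time(s)
  21: appears 1 time(s)
  36: appears 1 time(s)
  60: appears 3 time(s)
  65: appears 1 time(s)
  83: appears 1 time(s)
  84: appears 1 time(s)
  92: appears 1 time(s)
  94: appears 2 time(s)
  98: appears 1 time(s)
Step 2: The value 60 appears most frequently (3 times).
Step 3: Mode = 60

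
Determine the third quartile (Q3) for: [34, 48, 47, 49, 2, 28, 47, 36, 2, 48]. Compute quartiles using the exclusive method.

48

Step 1: Sort the data: [2, 2, 28, 34, 36, 47, 47, 48, 48, 49]
Step 2: n = 10
Step 3: Using the exclusive quartile method:
  Q1 = 21.5
  Q2 (median) = 41.5
  Q3 = 48
  IQR = Q3 - Q1 = 48 - 21.5 = 26.5
Step 4: Q3 = 48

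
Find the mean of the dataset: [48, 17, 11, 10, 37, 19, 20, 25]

23.375

Step 1: Sum all values: 48 + 17 + 11 + 10 + 37 + 19 + 20 + 25 = 187
Step 2: Count the number of values: n = 8
Step 3: Mean = sum / n = 187 / 8 = 23.375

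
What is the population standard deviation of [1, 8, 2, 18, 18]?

7.4189

Step 1: Compute the mean: 9.4
Step 2: Sum of squared deviations from the mean: 275.2
Step 3: Population variance = 275.2 / 5 = 55.04
Step 4: Standard deviation = sqrt(55.04) = 7.4189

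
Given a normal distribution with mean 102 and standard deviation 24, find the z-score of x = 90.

-0.5

Step 1: Recall the z-score formula: z = (x - mu) / sigma
Step 2: Substitute values: z = (90 - 102) / 24
Step 3: z = -12 / 24 = -0.5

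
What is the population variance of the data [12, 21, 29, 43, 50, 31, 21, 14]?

158.4844

Step 1: Compute the mean: (12 + 21 + 29 + 43 + 50 + 31 + 21 + 14) / 8 = 27.625
Step 2: Compute squared deviations from the mean:
  (12 - 27.625)^2 = 244.1406
  (21 - 27.625)^2 = 43.8906
  (29 - 27.625)^2 = 1.8906
  (43 - 27.625)^2 = 236.3906
  (50 - 27.625)^2 = 500.6406
  (31 - 27.625)^2 = 11.3906
  (21 - 27.625)^2 = 43.8906
  (14 - 27.625)^2 = 185.6406
Step 3: Sum of squared deviations = 1267.875
Step 4: Population variance = 1267.875 / 8 = 158.4844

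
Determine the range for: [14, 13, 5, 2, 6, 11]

12

Step 1: Identify the maximum value: max = 14
Step 2: Identify the minimum value: min = 2
Step 3: Range = max - min = 14 - 2 = 12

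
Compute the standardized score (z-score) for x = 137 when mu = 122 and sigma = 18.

0.8333

Step 1: Recall the z-score formula: z = (x - mu) / sigma
Step 2: Substitute values: z = (137 - 122) / 18
Step 3: z = 15 / 18 = 0.8333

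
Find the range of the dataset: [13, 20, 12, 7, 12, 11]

13

Step 1: Identify the maximum value: max = 20
Step 2: Identify the minimum value: min = 7
Step 3: Range = max - min = 20 - 7 = 13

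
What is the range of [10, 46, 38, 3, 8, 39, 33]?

43

Step 1: Identify the maximum value: max = 46
Step 2: Identify the minimum value: min = 3
Step 3: Range = max - min = 46 - 3 = 43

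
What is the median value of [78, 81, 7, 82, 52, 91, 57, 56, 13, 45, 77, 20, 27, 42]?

54

Step 1: Sort the data in ascending order: [7, 13, 20, 27, 42, 45, 52, 56, 57, 77, 78, 81, 82, 91]
Step 2: The number of values is n = 14.
Step 3: Since n is even, the median is the average of positions 7 and 8:
  Median = (52 + 56) / 2 = 54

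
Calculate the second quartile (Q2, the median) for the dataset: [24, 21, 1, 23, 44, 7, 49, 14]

22

Step 1: Sort the data: [1, 7, 14, 21, 23, 24, 44, 49]
Step 2: n = 8
Step 3: Q2 is the median. Since n is even, it is the average of the values at positions 4 and 5:
  Q2 = (21 + 23) / 2 = 22
Step 4: Q2 = 22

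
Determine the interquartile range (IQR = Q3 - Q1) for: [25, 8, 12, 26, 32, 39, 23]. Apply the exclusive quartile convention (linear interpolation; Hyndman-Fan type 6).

20

Step 1: Sort the data: [8, 12, 23, 25, 26, 32, 39]
Step 2: n = 7
Step 3: Using the exclusive quartile method:
  Q1 = 12
  Q2 (median) = 25
  Q3 = 32
  IQR = Q3 - Q1 = 32 - 12 = 20
Step 4: IQR = 20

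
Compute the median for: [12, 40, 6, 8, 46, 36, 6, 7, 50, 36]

24

Step 1: Sort the data in ascending order: [6, 6, 7, 8, 12, 36, 36, 40, 46, 50]
Step 2: The number of values is n = 10.
Step 3: Since n is even, the median is the average of positions 5 and 6:
  Median = (12 + 36) / 2 = 24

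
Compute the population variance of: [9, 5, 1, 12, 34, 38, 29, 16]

169.5

Step 1: Compute the mean: (9 + 5 + 1 + 12 + 34 + 38 + 29 + 16) / 8 = 18
Step 2: Compute squared deviations from the mean:
  (9 - 18)^2 = 81
  (5 - 18)^2 = 169
  (1 - 18)^2 = 289
  (12 - 18)^2 = 36
  (34 - 18)^2 = 256
  (38 - 18)^2 = 400
  (29 - 18)^2 = 121
  (16 - 18)^2 = 4
Step 3: Sum of squared deviations = 1356
Step 4: Population variance = 1356 / 8 = 169.5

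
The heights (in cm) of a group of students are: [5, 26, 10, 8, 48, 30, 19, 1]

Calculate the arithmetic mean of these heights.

18.375

Step 1: Sum all values: 5 + 26 + 10 + 8 + 48 + 30 + 19 + 1 = 147
Step 2: Count the number of values: n = 8
Step 3: Mean = sum / n = 147 / 8 = 18.375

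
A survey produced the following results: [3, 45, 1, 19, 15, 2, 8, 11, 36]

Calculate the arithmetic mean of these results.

15.5556

Step 1: Sum all values: 3 + 45 + 1 + 19 + 15 + 2 + 8 + 11 + 36 = 140
Step 2: Count the number of values: n = 9
Step 3: Mean = sum / n = 140 / 9 = 15.5556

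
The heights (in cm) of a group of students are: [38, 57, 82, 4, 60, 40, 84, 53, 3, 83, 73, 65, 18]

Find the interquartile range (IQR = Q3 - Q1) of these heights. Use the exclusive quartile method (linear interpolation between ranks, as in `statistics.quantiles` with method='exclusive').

49.5

Step 1: Sort the data: [3, 4, 18, 38, 40, 53, 57, 60, 65, 73, 82, 83, 84]
Step 2: n = 13
Step 3: Using the exclusive quartile method:
  Q1 = 28
  Q2 (median) = 57
  Q3 = 77.5
  IQR = Q3 - Q1 = 77.5 - 28 = 49.5
Step 4: IQR = 49.5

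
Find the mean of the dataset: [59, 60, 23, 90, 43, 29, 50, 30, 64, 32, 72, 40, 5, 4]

42.9286

Step 1: Sum all values: 59 + 60 + 23 + 90 + 43 + 29 + 50 + 30 + 64 + 32 + 72 + 40 + 5 + 4 = 601
Step 2: Count the number of values: n = 14
Step 3: Mean = sum / n = 601 / 14 = 42.9286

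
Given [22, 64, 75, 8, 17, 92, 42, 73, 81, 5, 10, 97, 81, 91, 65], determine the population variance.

1074.7822

Step 1: Compute the mean: (22 + 64 + 75 + 8 + 17 + 92 + 42 + 73 + 81 + 5 + 10 + 97 + 81 + 91 + 65) / 15 = 54.8667
Step 2: Compute squared deviations from the mean:
  (22 - 54.8667)^2 = 1080.2178
  (64 - 54.8667)^2 = 83.4178
  (75 - 54.8667)^2 = 405.3511
  (8 - 54.8667)^2 = 2196.4844
  (17 - 54.8667)^2 = 1433.8844
  (92 - 54.8667)^2 = 1378.8844
  (42 - 54.8667)^2 = 165.5511
  (73 - 54.8667)^2 = 328.8178
  (81 - 54.8667)^2 = 682.9511
  (5 - 54.8667)^2 = 2486.6844
  (10 - 54.8667)^2 = 2013.0178
  (97 - 54.8667)^2 = 1775.2178
  (81 - 54.8667)^2 = 682.9511
  (91 - 54.8667)^2 = 1305.6178
  (65 - 54.8667)^2 = 102.6844
Step 3: Sum of squared deviations = 16121.7333
Step 4: Population variance = 16121.7333 / 15 = 1074.7822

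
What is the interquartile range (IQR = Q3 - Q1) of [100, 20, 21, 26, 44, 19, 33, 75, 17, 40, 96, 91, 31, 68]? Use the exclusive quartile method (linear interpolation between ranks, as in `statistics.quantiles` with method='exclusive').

58.25

Step 1: Sort the data: [17, 19, 20, 21, 26, 31, 33, 40, 44, 68, 75, 91, 96, 100]
Step 2: n = 14
Step 3: Using the exclusive quartile method:
  Q1 = 20.75
  Q2 (median) = 36.5
  Q3 = 79
  IQR = Q3 - Q1 = 79 - 20.75 = 58.25
Step 4: IQR = 58.25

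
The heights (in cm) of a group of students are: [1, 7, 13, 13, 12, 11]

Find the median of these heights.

11.5

Step 1: Sort the data in ascending order: [1, 7, 11, 12, 13, 13]
Step 2: The number of values is n = 6.
Step 3: Since n is even, the median is the average of positions 3 and 4:
  Median = (11 + 12) / 2 = 11.5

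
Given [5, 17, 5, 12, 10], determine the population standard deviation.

4.5343

Step 1: Compute the mean: 9.8
Step 2: Sum of squared deviations from the mean: 102.8
Step 3: Population variance = 102.8 / 5 = 20.56
Step 4: Standard deviation = sqrt(20.56) = 4.5343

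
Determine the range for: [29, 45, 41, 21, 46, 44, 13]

33

Step 1: Identify the maximum value: max = 46
Step 2: Identify the minimum value: min = 13
Step 3: Range = max - min = 46 - 13 = 33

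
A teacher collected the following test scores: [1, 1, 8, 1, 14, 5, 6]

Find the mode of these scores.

1

Step 1: Count the frequency of each value:
  1: appears 3 time(s)
  5: appears 1 time(s)
  6: appears 1 time(s)
  8: appears 1 time(s)
  14: appears 1 time(s)
Step 2: The value 1 appears most frequently (3 times).
Step 3: Mode = 1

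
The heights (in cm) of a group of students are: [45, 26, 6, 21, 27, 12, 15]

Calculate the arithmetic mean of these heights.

21.7143

Step 1: Sum all values: 45 + 26 + 6 + 21 + 27 + 12 + 15 = 152
Step 2: Count the number of values: n = 7
Step 3: Mean = sum / n = 152 / 7 = 21.7143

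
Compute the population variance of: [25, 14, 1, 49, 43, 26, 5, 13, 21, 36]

225.01

Step 1: Compute the mean: (25 + 14 + 1 + 49 + 43 + 26 + 5 + 13 + 21 + 36) / 10 = 23.3
Step 2: Compute squared deviations from the mean:
  (25 - 23.3)^2 = 2.89
  (14 - 23.3)^2 = 86.49
  (1 - 23.3)^2 = 497.29
  (49 - 23.3)^2 = 660.49
  (43 - 23.3)^2 = 388.09
  (26 - 23.3)^2 = 7.29
  (5 - 23.3)^2 = 334.89
  (13 - 23.3)^2 = 106.09
  (21 - 23.3)^2 = 5.29
  (36 - 23.3)^2 = 161.29
Step 3: Sum of squared deviations = 2250.1
Step 4: Population variance = 2250.1 / 10 = 225.01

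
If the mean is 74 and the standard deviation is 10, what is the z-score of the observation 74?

0

Step 1: Recall the z-score formula: z = (x - mu) / sigma
Step 2: Substitute values: z = (74 - 74) / 10
Step 3: z = 0 / 10 = 0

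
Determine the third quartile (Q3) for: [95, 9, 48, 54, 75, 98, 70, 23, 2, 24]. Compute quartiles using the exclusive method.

80

Step 1: Sort the data: [2, 9, 23, 24, 48, 54, 70, 75, 95, 98]
Step 2: n = 10
Step 3: Using the exclusive quartile method:
  Q1 = 19.5
  Q2 (median) = 51
  Q3 = 80
  IQR = Q3 - Q1 = 80 - 19.5 = 60.5
Step 4: Q3 = 80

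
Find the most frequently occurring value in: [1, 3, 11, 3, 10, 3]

3

Step 1: Count the frequency of each value:
  1: appears 1 time(s)
  3: appears 3 time(s)
  10: appears 1 time(s)
  11: appears 1 time(s)
Step 2: The value 3 appears most frequently (3 times).
Step 3: Mode = 3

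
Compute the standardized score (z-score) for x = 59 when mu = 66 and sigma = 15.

-0.4667

Step 1: Recall the z-score formula: z = (x - mu) / sigma
Step 2: Substitute values: z = (59 - 66) / 15
Step 3: z = -7 / 15 = -0.4667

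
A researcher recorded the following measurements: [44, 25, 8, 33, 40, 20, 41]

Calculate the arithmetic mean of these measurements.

30.1429

Step 1: Sum all values: 44 + 25 + 8 + 33 + 40 + 20 + 41 = 211
Step 2: Count the number of values: n = 7
Step 3: Mean = sum / n = 211 / 7 = 30.1429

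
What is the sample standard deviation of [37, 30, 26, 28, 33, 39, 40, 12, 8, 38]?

11.1699

Step 1: Compute the mean: 29.1
Step 2: Sum of squared deviations from the mean: 1122.9
Step 3: Sample variance = 1122.9 / 9 = 124.7667
Step 4: Standard deviation = sqrt(124.7667) = 11.1699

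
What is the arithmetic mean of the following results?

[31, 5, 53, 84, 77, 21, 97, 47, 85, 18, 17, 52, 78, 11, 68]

49.6

Step 1: Sum all values: 31 + 5 + 53 + 84 + 77 + 21 + 97 + 47 + 85 + 18 + 17 + 52 + 78 + 11 + 68 = 744
Step 2: Count the number of values: n = 15
Step 3: Mean = sum / n = 744 / 15 = 49.6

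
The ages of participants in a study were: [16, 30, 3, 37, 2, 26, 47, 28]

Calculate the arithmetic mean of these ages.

23.625

Step 1: Sum all values: 16 + 30 + 3 + 37 + 2 + 26 + 47 + 28 = 189
Step 2: Count the number of values: n = 8
Step 3: Mean = sum / n = 189 / 8 = 23.625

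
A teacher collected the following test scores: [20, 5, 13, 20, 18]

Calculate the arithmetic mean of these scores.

15.2

Step 1: Sum all values: 20 + 5 + 13 + 20 + 18 = 76
Step 2: Count the number of values: n = 5
Step 3: Mean = sum / n = 76 / 5 = 15.2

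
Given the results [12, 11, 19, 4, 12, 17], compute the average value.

12.5

Step 1: Sum all values: 12 + 11 + 19 + 4 + 12 + 17 = 75
Step 2: Count the number of values: n = 6
Step 3: Mean = sum / n = 75 / 6 = 12.5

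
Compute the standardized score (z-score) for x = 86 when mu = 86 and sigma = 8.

0

Step 1: Recall the z-score formula: z = (x - mu) / sigma
Step 2: Substitute values: z = (86 - 86) / 8
Step 3: z = 0 / 8 = 0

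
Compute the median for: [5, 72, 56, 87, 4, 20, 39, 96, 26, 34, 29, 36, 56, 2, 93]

36

Step 1: Sort the data in ascending order: [2, 4, 5, 20, 26, 29, 34, 36, 39, 56, 56, 72, 87, 93, 96]
Step 2: The number of values is n = 15.
Step 3: Since n is odd, the median is the middle value at position 8: 36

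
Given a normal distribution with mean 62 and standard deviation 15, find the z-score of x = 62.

0

Step 1: Recall the z-score formula: z = (x - mu) / sigma
Step 2: Substitute values: z = (62 - 62) / 15
Step 3: z = 0 / 15 = 0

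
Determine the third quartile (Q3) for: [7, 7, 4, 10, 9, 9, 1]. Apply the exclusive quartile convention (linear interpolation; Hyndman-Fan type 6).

9

Step 1: Sort the data: [1, 4, 7, 7, 9, 9, 10]
Step 2: n = 7
Step 3: Using the exclusive quartile method:
  Q1 = 4
  Q2 (median) = 7
  Q3 = 9
  IQR = Q3 - Q1 = 9 - 4 = 5
Step 4: Q3 = 9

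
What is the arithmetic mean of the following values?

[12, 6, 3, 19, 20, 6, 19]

12.1429

Step 1: Sum all values: 12 + 6 + 3 + 19 + 20 + 6 + 19 = 85
Step 2: Count the number of values: n = 7
Step 3: Mean = sum / n = 85 / 7 = 12.1429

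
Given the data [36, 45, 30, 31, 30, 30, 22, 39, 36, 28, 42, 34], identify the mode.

30

Step 1: Count the frequency of each value:
  22: appears 1 time(s)
  28: appears 1 time(s)
  30: appears 3 time(s)
  31: appears 1 time(s)
  34: appears 1 time(s)
  36: appears 2 time(s)
  39: appears 1 time(s)
  42: appears 1 time(s)
  45: appears 1 time(s)
Step 2: The value 30 appears most frequently (3 times).
Step 3: Mode = 30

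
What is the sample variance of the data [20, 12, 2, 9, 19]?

55.3

Step 1: Compute the mean: (20 + 12 + 2 + 9 + 19) / 5 = 12.4
Step 2: Compute squared deviations from the mean:
  (20 - 12.4)^2 = 57.76
  (12 - 12.4)^2 = 0.16
  (2 - 12.4)^2 = 108.16
  (9 - 12.4)^2 = 11.56
  (19 - 12.4)^2 = 43.56
Step 3: Sum of squared deviations = 221.2
Step 4: Sample variance = 221.2 / 4 = 55.3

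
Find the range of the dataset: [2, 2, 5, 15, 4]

13

Step 1: Identify the maximum value: max = 15
Step 2: Identify the minimum value: min = 2
Step 3: Range = max - min = 15 - 2 = 13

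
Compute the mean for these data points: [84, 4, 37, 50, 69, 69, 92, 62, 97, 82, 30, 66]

61.8333

Step 1: Sum all values: 84 + 4 + 37 + 50 + 69 + 69 + 92 + 62 + 97 + 82 + 30 + 66 = 742
Step 2: Count the number of values: n = 12
Step 3: Mean = sum / n = 742 / 12 = 61.8333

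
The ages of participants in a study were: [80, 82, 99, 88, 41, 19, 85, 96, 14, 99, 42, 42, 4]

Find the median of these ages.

80

Step 1: Sort the data in ascending order: [4, 14, 19, 41, 42, 42, 80, 82, 85, 88, 96, 99, 99]
Step 2: The number of values is n = 13.
Step 3: Since n is odd, the median is the middle value at position 7: 80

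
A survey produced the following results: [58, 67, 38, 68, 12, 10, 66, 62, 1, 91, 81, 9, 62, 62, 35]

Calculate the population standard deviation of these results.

27.6282

Step 1: Compute the mean: 48.1333
Step 2: Sum of squared deviations from the mean: 11449.7333
Step 3: Population variance = 11449.7333 / 15 = 763.3156
Step 4: Standard deviation = sqrt(763.3156) = 27.6282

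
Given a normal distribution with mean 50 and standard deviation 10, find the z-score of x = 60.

1

Step 1: Recall the z-score formula: z = (x - mu) / sigma
Step 2: Substitute values: z = (60 - 50) / 10
Step 3: z = 10 / 10 = 1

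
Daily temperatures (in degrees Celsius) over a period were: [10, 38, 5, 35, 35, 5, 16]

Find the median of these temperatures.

16

Step 1: Sort the data in ascending order: [5, 5, 10, 16, 35, 35, 38]
Step 2: The number of values is n = 7.
Step 3: Since n is odd, the median is the middle value at position 4: 16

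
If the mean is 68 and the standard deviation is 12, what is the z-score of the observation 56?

-1

Step 1: Recall the z-score formula: z = (x - mu) / sigma
Step 2: Substitute values: z = (56 - 68) / 12
Step 3: z = -12 / 12 = -1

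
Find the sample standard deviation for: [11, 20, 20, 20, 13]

4.4385

Step 1: Compute the mean: 16.8
Step 2: Sum of squared deviations from the mean: 78.8
Step 3: Sample variance = 78.8 / 4 = 19.7
Step 4: Standard deviation = sqrt(19.7) = 4.4385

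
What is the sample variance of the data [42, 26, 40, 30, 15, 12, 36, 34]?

122.5536

Step 1: Compute the mean: (42 + 26 + 40 + 30 + 15 + 12 + 36 + 34) / 8 = 29.375
Step 2: Compute squared deviations from the mean:
  (42 - 29.375)^2 = 159.3906
  (26 - 29.375)^2 = 11.3906
  (40 - 29.375)^2 = 112.8906
  (30 - 29.375)^2 = 0.3906
  (15 - 29.375)^2 = 206.6406
  (12 - 29.375)^2 = 301.8906
  (36 - 29.375)^2 = 43.8906
  (34 - 29.375)^2 = 21.3906
Step 3: Sum of squared deviations = 857.875
Step 4: Sample variance = 857.875 / 7 = 122.5536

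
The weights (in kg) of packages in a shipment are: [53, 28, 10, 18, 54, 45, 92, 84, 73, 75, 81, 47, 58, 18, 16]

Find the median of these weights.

53

Step 1: Sort the data in ascending order: [10, 16, 18, 18, 28, 45, 47, 53, 54, 58, 73, 75, 81, 84, 92]
Step 2: The number of values is n = 15.
Step 3: Since n is odd, the median is the middle value at position 8: 53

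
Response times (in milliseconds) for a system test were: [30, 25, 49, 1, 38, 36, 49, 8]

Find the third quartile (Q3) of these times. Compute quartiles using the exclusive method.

46.25

Step 1: Sort the data: [1, 8, 25, 30, 36, 38, 49, 49]
Step 2: n = 8
Step 3: Using the exclusive quartile method:
  Q1 = 12.25
  Q2 (median) = 33
  Q3 = 46.25
  IQR = Q3 - Q1 = 46.25 - 12.25 = 34
Step 4: Q3 = 46.25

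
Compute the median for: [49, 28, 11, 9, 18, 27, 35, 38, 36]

28

Step 1: Sort the data in ascending order: [9, 11, 18, 27, 28, 35, 36, 38, 49]
Step 2: The number of values is n = 9.
Step 3: Since n is odd, the median is the middle value at position 5: 28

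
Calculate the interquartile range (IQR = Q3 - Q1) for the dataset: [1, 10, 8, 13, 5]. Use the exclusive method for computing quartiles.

8.5

Step 1: Sort the data: [1, 5, 8, 10, 13]
Step 2: n = 5
Step 3: Using the exclusive quartile method:
  Q1 = 3
  Q2 (median) = 8
  Q3 = 11.5
  IQR = Q3 - Q1 = 11.5 - 3 = 8.5
Step 4: IQR = 8.5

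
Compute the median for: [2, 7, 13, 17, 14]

13

Step 1: Sort the data in ascending order: [2, 7, 13, 14, 17]
Step 2: The number of values is n = 5.
Step 3: Since n is odd, the median is the middle value at position 3: 13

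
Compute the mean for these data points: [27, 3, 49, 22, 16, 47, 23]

26.7143

Step 1: Sum all values: 27 + 3 + 49 + 22 + 16 + 47 + 23 = 187
Step 2: Count the number of values: n = 7
Step 3: Mean = sum / n = 187 / 7 = 26.7143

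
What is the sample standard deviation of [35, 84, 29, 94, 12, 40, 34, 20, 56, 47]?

26.3795

Step 1: Compute the mean: 45.1
Step 2: Sum of squared deviations from the mean: 6262.9
Step 3: Sample variance = 6262.9 / 9 = 695.8778
Step 4: Standard deviation = sqrt(695.8778) = 26.3795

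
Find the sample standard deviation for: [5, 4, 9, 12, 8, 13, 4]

3.7161

Step 1: Compute the mean: 7.8571
Step 2: Sum of squared deviations from the mean: 82.8571
Step 3: Sample variance = 82.8571 / 6 = 13.8095
Step 4: Standard deviation = sqrt(13.8095) = 3.7161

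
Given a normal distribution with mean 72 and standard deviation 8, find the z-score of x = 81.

1.125

Step 1: Recall the z-score formula: z = (x - mu) / sigma
Step 2: Substitute values: z = (81 - 72) / 8
Step 3: z = 9 / 8 = 1.125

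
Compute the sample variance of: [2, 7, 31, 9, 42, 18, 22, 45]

260

Step 1: Compute the mean: (2 + 7 + 31 + 9 + 42 + 18 + 22 + 45) / 8 = 22
Step 2: Compute squared deviations from the mean:
  (2 - 22)^2 = 400
  (7 - 22)^2 = 225
  (31 - 22)^2 = 81
  (9 - 22)^2 = 169
  (42 - 22)^2 = 400
  (18 - 22)^2 = 16
  (22 - 22)^2 = 0
  (45 - 22)^2 = 529
Step 3: Sum of squared deviations = 1820
Step 4: Sample variance = 1820 / 7 = 260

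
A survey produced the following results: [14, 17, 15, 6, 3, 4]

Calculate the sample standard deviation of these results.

6.1779

Step 1: Compute the mean: 9.8333
Step 2: Sum of squared deviations from the mean: 190.8333
Step 3: Sample variance = 190.8333 / 5 = 38.1667
Step 4: Standard deviation = sqrt(38.1667) = 6.1779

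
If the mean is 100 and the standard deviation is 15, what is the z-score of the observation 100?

0

Step 1: Recall the z-score formula: z = (x - mu) / sigma
Step 2: Substitute values: z = (100 - 100) / 15
Step 3: z = 0 / 15 = 0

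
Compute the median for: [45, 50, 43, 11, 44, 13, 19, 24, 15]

24

Step 1: Sort the data in ascending order: [11, 13, 15, 19, 24, 43, 44, 45, 50]
Step 2: The number of values is n = 9.
Step 3: Since n is odd, the median is the middle value at position 5: 24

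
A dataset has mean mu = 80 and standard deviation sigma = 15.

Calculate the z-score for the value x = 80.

0

Step 1: Recall the z-score formula: z = (x - mu) / sigma
Step 2: Substitute values: z = (80 - 80) / 15
Step 3: z = 0 / 15 = 0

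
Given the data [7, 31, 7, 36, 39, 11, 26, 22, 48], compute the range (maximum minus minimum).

41

Step 1: Identify the maximum value: max = 48
Step 2: Identify the minimum value: min = 7
Step 3: Range = max - min = 48 - 7 = 41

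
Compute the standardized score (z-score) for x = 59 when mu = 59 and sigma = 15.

0

Step 1: Recall the z-score formula: z = (x - mu) / sigma
Step 2: Substitute values: z = (59 - 59) / 15
Step 3: z = 0 / 15 = 0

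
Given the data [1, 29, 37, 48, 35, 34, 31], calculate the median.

34

Step 1: Sort the data in ascending order: [1, 29, 31, 34, 35, 37, 48]
Step 2: The number of values is n = 7.
Step 3: Since n is odd, the median is the middle value at position 4: 34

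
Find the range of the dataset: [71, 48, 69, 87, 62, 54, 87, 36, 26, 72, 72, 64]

61

Step 1: Identify the maximum value: max = 87
Step 2: Identify the minimum value: min = 26
Step 3: Range = max - min = 87 - 26 = 61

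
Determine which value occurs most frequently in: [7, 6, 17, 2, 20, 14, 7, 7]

7

Step 1: Count the frequency of each value:
  2: appears 1 time(s)
  6: appears 1 time(s)
  7: appears 3 time(s)
  14: appears 1 time(s)
  17: appears 1 time(s)
  20: appears 1 time(s)
Step 2: The value 7 appears most frequently (3 times).
Step 3: Mode = 7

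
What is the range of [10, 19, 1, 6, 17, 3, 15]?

18

Step 1: Identify the maximum value: max = 19
Step 2: Identify the minimum value: min = 1
Step 3: Range = max - min = 19 - 1 = 18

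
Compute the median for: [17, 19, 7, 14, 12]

14

Step 1: Sort the data in ascending order: [7, 12, 14, 17, 19]
Step 2: The number of values is n = 5.
Step 3: Since n is odd, the median is the middle value at position 3: 14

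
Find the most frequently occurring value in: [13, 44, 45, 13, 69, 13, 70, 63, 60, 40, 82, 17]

13

Step 1: Count the frequency of each value:
  13: appears 3 time(s)
  17: appears 1 time(s)
  40: appears 1 time(s)
  44: appears 1 time(s)
  45: appears 1 time(s)
  60: appears 1 time(s)
  63: appears 1 time(s)
  69: appears 1 time(s)
  70: appears 1 time(s)
  82: appears 1 time(s)
Step 2: The value 13 appears most frequently (3 times).
Step 3: Mode = 13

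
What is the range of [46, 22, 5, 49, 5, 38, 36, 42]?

44

Step 1: Identify the maximum value: max = 49
Step 2: Identify the minimum value: min = 5
Step 3: Range = max - min = 49 - 5 = 44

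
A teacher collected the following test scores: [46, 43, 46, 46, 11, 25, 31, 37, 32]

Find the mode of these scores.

46

Step 1: Count the frequency of each value:
  11: appears 1 time(s)
  25: appears 1 time(s)
  31: appears 1 time(s)
  32: appears 1 time(s)
  37: appears 1 time(s)
  43: appears 1 time(s)
  46: appears 3 time(s)
Step 2: The value 46 appears most frequently (3 times).
Step 3: Mode = 46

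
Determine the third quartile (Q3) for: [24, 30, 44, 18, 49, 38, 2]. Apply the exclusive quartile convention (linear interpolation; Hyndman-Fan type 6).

44

Step 1: Sort the data: [2, 18, 24, 30, 38, 44, 49]
Step 2: n = 7
Step 3: Using the exclusive quartile method:
  Q1 = 18
  Q2 (median) = 30
  Q3 = 44
  IQR = Q3 - Q1 = 44 - 18 = 26
Step 4: Q3 = 44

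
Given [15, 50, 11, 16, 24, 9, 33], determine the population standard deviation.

13.5315

Step 1: Compute the mean: 22.5714
Step 2: Sum of squared deviations from the mean: 1281.7143
Step 3: Population variance = 1281.7143 / 7 = 183.102
Step 4: Standard deviation = sqrt(183.102) = 13.5315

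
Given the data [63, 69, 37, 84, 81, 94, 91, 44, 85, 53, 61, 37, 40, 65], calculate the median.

64

Step 1: Sort the data in ascending order: [37, 37, 40, 44, 53, 61, 63, 65, 69, 81, 84, 85, 91, 94]
Step 2: The number of values is n = 14.
Step 3: Since n is even, the median is the average of positions 7 and 8:
  Median = (63 + 65) / 2 = 64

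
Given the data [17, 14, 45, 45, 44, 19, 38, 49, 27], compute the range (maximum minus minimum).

35

Step 1: Identify the maximum value: max = 49
Step 2: Identify the minimum value: min = 14
Step 3: Range = max - min = 49 - 14 = 35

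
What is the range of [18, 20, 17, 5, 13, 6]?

15

Step 1: Identify the maximum value: max = 20
Step 2: Identify the minimum value: min = 5
Step 3: Range = max - min = 20 - 5 = 15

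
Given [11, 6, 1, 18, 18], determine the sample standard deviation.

7.4632

Step 1: Compute the mean: 10.8
Step 2: Sum of squared deviations from the mean: 222.8
Step 3: Sample variance = 222.8 / 4 = 55.7
Step 4: Standard deviation = sqrt(55.7) = 7.4632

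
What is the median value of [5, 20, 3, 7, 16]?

7

Step 1: Sort the data in ascending order: [3, 5, 7, 16, 20]
Step 2: The number of values is n = 5.
Step 3: Since n is odd, the median is the middle value at position 3: 7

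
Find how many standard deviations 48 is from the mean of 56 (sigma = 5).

-1.6

Step 1: Recall the z-score formula: z = (x - mu) / sigma
Step 2: Substitute values: z = (48 - 56) / 5
Step 3: z = -8 / 5 = -1.6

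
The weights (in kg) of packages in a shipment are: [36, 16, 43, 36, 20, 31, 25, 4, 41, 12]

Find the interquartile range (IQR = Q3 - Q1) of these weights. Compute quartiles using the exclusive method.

22.25

Step 1: Sort the data: [4, 12, 16, 20, 25, 31, 36, 36, 41, 43]
Step 2: n = 10
Step 3: Using the exclusive quartile method:
  Q1 = 15
  Q2 (median) = 28
  Q3 = 37.25
  IQR = Q3 - Q1 = 37.25 - 15 = 22.25
Step 4: IQR = 22.25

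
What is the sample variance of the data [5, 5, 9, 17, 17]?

36.8

Step 1: Compute the mean: (5 + 5 + 9 + 17 + 17) / 5 = 10.6
Step 2: Compute squared deviations from the mean:
  (5 - 10.6)^2 = 31.36
  (5 - 10.6)^2 = 31.36
  (9 - 10.6)^2 = 2.56
  (17 - 10.6)^2 = 40.96
  (17 - 10.6)^2 = 40.96
Step 3: Sum of squared deviations = 147.2
Step 4: Sample variance = 147.2 / 4 = 36.8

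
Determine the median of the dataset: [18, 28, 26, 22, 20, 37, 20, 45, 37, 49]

27

Step 1: Sort the data in ascending order: [18, 20, 20, 22, 26, 28, 37, 37, 45, 49]
Step 2: The number of values is n = 10.
Step 3: Since n is even, the median is the average of positions 5 and 6:
  Median = (26 + 28) / 2 = 27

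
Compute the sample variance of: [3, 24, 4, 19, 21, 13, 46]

212.2857

Step 1: Compute the mean: (3 + 24 + 4 + 19 + 21 + 13 + 46) / 7 = 18.5714
Step 2: Compute squared deviations from the mean:
  (3 - 18.5714)^2 = 242.4694
  (24 - 18.5714)^2 = 29.4694
  (4 - 18.5714)^2 = 212.3265
  (19 - 18.5714)^2 = 0.1837
  (21 - 18.5714)^2 = 5.898
  (13 - 18.5714)^2 = 31.0408
  (46 - 18.5714)^2 = 752.3265
Step 3: Sum of squared deviations = 1273.7143
Step 4: Sample variance = 1273.7143 / 6 = 212.2857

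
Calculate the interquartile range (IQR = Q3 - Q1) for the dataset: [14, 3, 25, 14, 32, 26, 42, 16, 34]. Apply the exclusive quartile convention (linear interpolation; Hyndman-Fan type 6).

19

Step 1: Sort the data: [3, 14, 14, 16, 25, 26, 32, 34, 42]
Step 2: n = 9
Step 3: Using the exclusive quartile method:
  Q1 = 14
  Q2 (median) = 25
  Q3 = 33
  IQR = Q3 - Q1 = 33 - 14 = 19
Step 4: IQR = 19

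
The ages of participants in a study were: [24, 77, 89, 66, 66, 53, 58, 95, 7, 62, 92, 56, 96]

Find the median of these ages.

66

Step 1: Sort the data in ascending order: [7, 24, 53, 56, 58, 62, 66, 66, 77, 89, 92, 95, 96]
Step 2: The number of values is n = 13.
Step 3: Since n is odd, the median is the middle value at position 7: 66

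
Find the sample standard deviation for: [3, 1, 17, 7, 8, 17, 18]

7.1281

Step 1: Compute the mean: 10.1429
Step 2: Sum of squared deviations from the mean: 304.8571
Step 3: Sample variance = 304.8571 / 6 = 50.8095
Step 4: Standard deviation = sqrt(50.8095) = 7.1281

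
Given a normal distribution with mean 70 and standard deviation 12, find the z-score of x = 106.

3

Step 1: Recall the z-score formula: z = (x - mu) / sigma
Step 2: Substitute values: z = (106 - 70) / 12
Step 3: z = 36 / 12 = 3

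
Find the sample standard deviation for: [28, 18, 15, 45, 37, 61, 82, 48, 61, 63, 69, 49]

20.6265

Step 1: Compute the mean: 48
Step 2: Sum of squared deviations from the mean: 4680
Step 3: Sample variance = 4680 / 11 = 425.4545
Step 4: Standard deviation = sqrt(425.4545) = 20.6265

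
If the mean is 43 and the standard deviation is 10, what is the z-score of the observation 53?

1

Step 1: Recall the z-score formula: z = (x - mu) / sigma
Step 2: Substitute values: z = (53 - 43) / 10
Step 3: z = 10 / 10 = 1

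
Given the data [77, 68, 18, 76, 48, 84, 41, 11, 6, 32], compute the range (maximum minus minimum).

78

Step 1: Identify the maximum value: max = 84
Step 2: Identify the minimum value: min = 6
Step 3: Range = max - min = 84 - 6 = 78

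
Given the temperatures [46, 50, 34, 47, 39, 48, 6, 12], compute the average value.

35.25

Step 1: Sum all values: 46 + 50 + 34 + 47 + 39 + 48 + 6 + 12 = 282
Step 2: Count the number of values: n = 8
Step 3: Mean = sum / n = 282 / 8 = 35.25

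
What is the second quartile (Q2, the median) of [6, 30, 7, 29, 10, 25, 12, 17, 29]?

17

Step 1: Sort the data: [6, 7, 10, 12, 17, 25, 29, 29, 30]
Step 2: n = 9
Step 3: Q2 is the median. Since n is odd, it is the middle value at position 5: 17
Step 4: Q2 = 17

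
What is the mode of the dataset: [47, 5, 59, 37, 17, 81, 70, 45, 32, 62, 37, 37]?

37

Step 1: Count the frequency of each value:
  5: appears 1 time(s)
  17: appears 1 time(s)
  32: appears 1 time(s)
  37: appears 3 time(s)
  45: appears 1 time(s)
  47: appears 1 time(s)
  59: appears 1 time(s)
  62: appears 1 time(s)
  70: appears 1 time(s)
  81: appears 1 time(s)
Step 2: The value 37 appears most frequently (3 times).
Step 3: Mode = 37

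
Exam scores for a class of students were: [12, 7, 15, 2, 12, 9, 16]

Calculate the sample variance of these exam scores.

23.619

Step 1: Compute the mean: (12 + 7 + 15 + 2 + 12 + 9 + 16) / 7 = 10.4286
Step 2: Compute squared deviations from the mean:
  (12 - 10.4286)^2 = 2.4694
  (7 - 10.4286)^2 = 11.7551
  (15 - 10.4286)^2 = 20.898
  (2 - 10.4286)^2 = 71.0408
  (12 - 10.4286)^2 = 2.4694
  (9 - 10.4286)^2 = 2.0408
  (16 - 10.4286)^2 = 31.0408
Step 3: Sum of squared deviations = 141.7143
Step 4: Sample variance = 141.7143 / 6 = 23.619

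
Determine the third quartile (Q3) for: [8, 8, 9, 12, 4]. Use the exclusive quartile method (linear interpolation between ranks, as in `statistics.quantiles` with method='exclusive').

10.5

Step 1: Sort the data: [4, 8, 8, 9, 12]
Step 2: n = 5
Step 3: Using the exclusive quartile method:
  Q1 = 6
  Q2 (median) = 8
  Q3 = 10.5
  IQR = Q3 - Q1 = 10.5 - 6 = 4.5
Step 4: Q3 = 10.5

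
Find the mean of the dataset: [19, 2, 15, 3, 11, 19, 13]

11.7143

Step 1: Sum all values: 19 + 2 + 15 + 3 + 11 + 19 + 13 = 82
Step 2: Count the number of values: n = 7
Step 3: Mean = sum / n = 82 / 7 = 11.7143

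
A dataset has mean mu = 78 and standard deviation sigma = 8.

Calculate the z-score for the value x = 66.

-1.5

Step 1: Recall the z-score formula: z = (x - mu) / sigma
Step 2: Substitute values: z = (66 - 78) / 8
Step 3: z = -12 / 8 = -1.5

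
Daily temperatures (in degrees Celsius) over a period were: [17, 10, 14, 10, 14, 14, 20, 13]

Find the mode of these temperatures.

14

Step 1: Count the frequency of each value:
  10: appears 2 time(s)
  13: appears 1 time(s)
  14: appears 3 time(s)
  17: appears 1 time(s)
  20: appears 1 time(s)
Step 2: The value 14 appears most frequently (3 times).
Step 3: Mode = 14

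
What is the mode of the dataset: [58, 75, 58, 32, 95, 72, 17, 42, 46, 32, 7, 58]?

58

Step 1: Count the frequency of each value:
  7: appears 1 time(s)
  17: appears 1 time(s)
  32: appears 2 time(s)
  42: appears 1 time(s)
  46: appears 1 time(s)
  58: appears 3 time(s)
  72: appears 1 time(s)
  75: appears 1 time(s)
  95: appears 1 time(s)
Step 2: The value 58 appears most frequently (3 times).
Step 3: Mode = 58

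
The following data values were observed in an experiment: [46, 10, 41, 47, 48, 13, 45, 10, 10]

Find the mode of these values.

10

Step 1: Count the frequency of each value:
  10: appears 3 time(s)
  13: appears 1 time(s)
  41: appears 1 time(s)
  45: appears 1 time(s)
  46: appears 1 time(s)
  47: appears 1 time(s)
  48: appears 1 time(s)
Step 2: The value 10 appears most frequently (3 times).
Step 3: Mode = 10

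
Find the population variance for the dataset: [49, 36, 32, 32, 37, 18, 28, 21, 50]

106.8889

Step 1: Compute the mean: (49 + 36 + 32 + 32 + 37 + 18 + 28 + 21 + 50) / 9 = 33.6667
Step 2: Compute squared deviations from the mean:
  (49 - 33.6667)^2 = 235.1111
  (36 - 33.6667)^2 = 5.4444
  (32 - 33.6667)^2 = 2.7778
  (32 - 33.6667)^2 = 2.7778
  (37 - 33.6667)^2 = 11.1111
  (18 - 33.6667)^2 = 245.4444
  (28 - 33.6667)^2 = 32.1111
  (21 - 33.6667)^2 = 160.4444
  (50 - 33.6667)^2 = 266.7778
Step 3: Sum of squared deviations = 962
Step 4: Population variance = 962 / 9 = 106.8889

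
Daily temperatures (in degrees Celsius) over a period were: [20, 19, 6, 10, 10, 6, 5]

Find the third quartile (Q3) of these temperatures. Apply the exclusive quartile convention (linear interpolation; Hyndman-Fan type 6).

19

Step 1: Sort the data: [5, 6, 6, 10, 10, 19, 20]
Step 2: n = 7
Step 3: Using the exclusive quartile method:
  Q1 = 6
  Q2 (median) = 10
  Q3 = 19
  IQR = Q3 - Q1 = 19 - 6 = 13
Step 4: Q3 = 19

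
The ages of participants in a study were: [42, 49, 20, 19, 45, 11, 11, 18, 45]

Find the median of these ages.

20

Step 1: Sort the data in ascending order: [11, 11, 18, 19, 20, 42, 45, 45, 49]
Step 2: The number of values is n = 9.
Step 3: Since n is odd, the median is the middle value at position 5: 20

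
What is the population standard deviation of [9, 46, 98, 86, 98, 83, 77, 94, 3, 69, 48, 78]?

31.2733

Step 1: Compute the mean: 65.75
Step 2: Sum of squared deviations from the mean: 11736.25
Step 3: Population variance = 11736.25 / 12 = 978.0208
Step 4: Standard deviation = sqrt(978.0208) = 31.2733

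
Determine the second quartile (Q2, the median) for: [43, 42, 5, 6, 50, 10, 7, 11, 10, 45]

10.5

Step 1: Sort the data: [5, 6, 7, 10, 10, 11, 42, 43, 45, 50]
Step 2: n = 10
Step 3: Q2 is the median. Since n is even, it is the average of the values at positions 5 and 6:
  Q2 = (10 + 11) / 2 = 10.5
Step 4: Q2 = 10.5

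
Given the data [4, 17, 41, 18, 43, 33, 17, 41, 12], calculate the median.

18

Step 1: Sort the data in ascending order: [4, 12, 17, 17, 18, 33, 41, 41, 43]
Step 2: The number of values is n = 9.
Step 3: Since n is odd, the median is the middle value at position 5: 18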